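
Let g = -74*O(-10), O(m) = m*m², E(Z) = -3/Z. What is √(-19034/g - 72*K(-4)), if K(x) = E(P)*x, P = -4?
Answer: √2953518710/3700 ≈ 14.688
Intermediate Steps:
O(m) = m³
K(x) = 3*x/4 (K(x) = (-3/(-4))*x = (-3*(-¼))*x = 3*x/4)
g = 74000 (g = -74*(-10)³ = -74*(-1000) = 74000)
√(-19034/g - 72*K(-4)) = √(-19034/74000 - 54*(-4)) = √(-19034*1/74000 - 72*(-3)) = √(-9517/37000 + 216) = √(7982483/37000) = √2953518710/3700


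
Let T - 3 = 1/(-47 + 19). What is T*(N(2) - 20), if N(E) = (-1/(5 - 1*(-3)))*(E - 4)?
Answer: -6557/112 ≈ -58.545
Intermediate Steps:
T = 83/28 (T = 3 + 1/(-47 + 19) = 3 + 1/(-28) = 3 - 1/28 = 83/28 ≈ 2.9643)
N(E) = ½ - E/8 (N(E) = (-1/(5 + 3))*(-4 + E) = (-1/8)*(-4 + E) = (-1*⅛)*(-4 + E) = -(-4 + E)/8 = ½ - E/8)
T*(N(2) - 20) = 83*((½ - ⅛*2) - 20)/28 = 83*((½ - ¼) - 20)/28 = 83*(¼ - 20)/28 = (83/28)*(-79/4) = -6557/112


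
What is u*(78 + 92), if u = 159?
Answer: 27030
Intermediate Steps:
u*(78 + 92) = 159*(78 + 92) = 159*170 = 27030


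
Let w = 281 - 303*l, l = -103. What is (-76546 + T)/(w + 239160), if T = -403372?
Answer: -239959/135325 ≈ -1.7732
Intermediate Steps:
w = 31490 (w = 281 - 303*(-103) = 281 + 31209 = 31490)
(-76546 + T)/(w + 239160) = (-76546 - 403372)/(31490 + 239160) = -479918/270650 = -479918*1/270650 = -239959/135325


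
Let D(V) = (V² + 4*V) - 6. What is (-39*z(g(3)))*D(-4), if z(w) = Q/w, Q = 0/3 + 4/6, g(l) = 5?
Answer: 156/5 ≈ 31.200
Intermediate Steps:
Q = ⅔ (Q = 0*(⅓) + 4*(⅙) = 0 + ⅔ = ⅔ ≈ 0.66667)
D(V) = -6 + V² + 4*V
z(w) = 2/(3*w)
(-39*z(g(3)))*D(-4) = (-26/5)*(-6 + (-4)² + 4*(-4)) = (-26/5)*(-6 + 16 - 16) = -39*2/15*(-6) = -26/5*(-6) = 156/5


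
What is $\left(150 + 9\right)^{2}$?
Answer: $25281$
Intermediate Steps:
$\left(150 + 9\right)^{2} = 159^{2} = 25281$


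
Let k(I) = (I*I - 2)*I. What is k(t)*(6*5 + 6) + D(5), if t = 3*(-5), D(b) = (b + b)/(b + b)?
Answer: -120419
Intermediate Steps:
D(b) = 1 (D(b) = (2*b)/((2*b)) = (2*b)*(1/(2*b)) = 1)
t = -15
k(I) = I*(-2 + I**2) (k(I) = (I**2 - 2)*I = (-2 + I**2)*I = I*(-2 + I**2))
k(t)*(6*5 + 6) + D(5) = (-15*(-2 + (-15)**2))*(6*5 + 6) + 1 = (-15*(-2 + 225))*(30 + 6) + 1 = -15*223*36 + 1 = -3345*36 + 1 = -120420 + 1 = -120419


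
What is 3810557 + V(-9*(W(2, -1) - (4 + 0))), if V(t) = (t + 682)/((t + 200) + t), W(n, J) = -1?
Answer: 1105062257/290 ≈ 3.8106e+6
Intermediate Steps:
V(t) = (682 + t)/(200 + 2*t) (V(t) = (682 + t)/((200 + t) + t) = (682 + t)/(200 + 2*t))
3810557 + V(-9*(W(2, -1) - (4 + 0))) = 3810557 + (682 - 9*(-1 - (4 + 0)))/(2*(100 - 9*(-1 - (4 + 0)))) = 3810557 + (682 - 9*(-1 - 1*4))/(2*(100 - 9*(-1 - 1*4))) = 3810557 + (682 - 9*(-1 - 4))/(2*(100 - 9*(-1 - 4))) = 3810557 + (682 - 9*(-5))/(2*(100 - 9*(-5))) = 3810557 + (682 + 45)/(2*(100 + 45)) = 3810557 + (½)*727/145 = 3810557 + (½)*(1/145)*727 = 3810557 + 727/290 = 1105062257/290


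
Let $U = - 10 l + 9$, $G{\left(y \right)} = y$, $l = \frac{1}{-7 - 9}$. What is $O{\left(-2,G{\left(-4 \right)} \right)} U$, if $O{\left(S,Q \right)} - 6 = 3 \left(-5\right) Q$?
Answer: $\frac{2541}{4} \approx 635.25$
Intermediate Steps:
$l = - \frac{1}{16}$ ($l = \frac{1}{-16} = - \frac{1}{16} \approx -0.0625$)
$O{\left(S,Q \right)} = 6 - 15 Q$ ($O{\left(S,Q \right)} = 6 + 3 \left(-5\right) Q = 6 - 15 Q$)
$U = \frac{77}{8}$ ($U = \left(-10\right) \left(- \frac{1}{16}\right) + 9 = \frac{5}{8} + 9 = \frac{77}{8} \approx 9.625$)
$O{\left(-2,G{\left(-4 \right)} \right)} U = \left(6 - -60\right) \frac{77}{8} = \left(6 + 60\right) \frac{77}{8} = 66 \cdot \frac{77}{8} = \frac{2541}{4}$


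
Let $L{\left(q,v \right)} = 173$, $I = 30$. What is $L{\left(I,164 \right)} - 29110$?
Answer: $-28937$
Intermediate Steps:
$L{\left(I,164 \right)} - 29110 = 173 - 29110 = -28937$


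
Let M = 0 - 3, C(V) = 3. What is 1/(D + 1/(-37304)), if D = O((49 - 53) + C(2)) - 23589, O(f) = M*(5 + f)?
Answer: -37304/880411705 ≈ -4.2371e-5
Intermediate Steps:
M = -3
O(f) = -15 - 3*f (O(f) = -3*(5 + f) = -15 - 3*f)
D = -23601 (D = (-15 - 3*((49 - 53) + 3)) - 23589 = (-15 - 3*(-4 + 3)) - 23589 = (-15 - 3*(-1)) - 23589 = (-15 + 3) - 23589 = -12 - 23589 = -23601)
1/(D + 1/(-37304)) = 1/(-23601 + 1/(-37304)) = 1/(-23601 - 1/37304) = 1/(-880411705/37304) = -37304/880411705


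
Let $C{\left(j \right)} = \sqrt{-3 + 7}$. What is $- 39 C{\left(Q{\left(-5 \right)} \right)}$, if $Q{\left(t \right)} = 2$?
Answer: $-78$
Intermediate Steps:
$C{\left(j \right)} = 2$ ($C{\left(j \right)} = \sqrt{4} = 2$)
$- 39 C{\left(Q{\left(-5 \right)} \right)} = \left(-39\right) 2 = -78$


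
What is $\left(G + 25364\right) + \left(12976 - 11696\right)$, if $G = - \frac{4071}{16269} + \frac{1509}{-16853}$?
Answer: $\frac{2435065860608}{91393819} \approx 26644.0$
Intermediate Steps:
$G = - \frac{31052828}{91393819}$ ($G = \left(-4071\right) \frac{1}{16269} + 1509 \left(- \frac{1}{16853}\right) = - \frac{1357}{5423} - \frac{1509}{16853} = - \frac{31052828}{91393819} \approx -0.33977$)
$\left(G + 25364\right) + \left(12976 - 11696\right) = \left(- \frac{31052828}{91393819} + 25364\right) + \left(12976 - 11696\right) = \frac{2318081772288}{91393819} + \left(12976 - 11696\right) = \frac{2318081772288}{91393819} + 1280 = \frac{2435065860608}{91393819}$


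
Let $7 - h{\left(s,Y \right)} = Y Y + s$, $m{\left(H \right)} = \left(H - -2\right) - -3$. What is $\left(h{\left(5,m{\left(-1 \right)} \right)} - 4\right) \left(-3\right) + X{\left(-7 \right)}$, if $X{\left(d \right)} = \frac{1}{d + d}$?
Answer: $\frac{755}{14} \approx 53.929$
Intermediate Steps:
$m{\left(H \right)} = 5 + H$ ($m{\left(H \right)} = \left(H + 2\right) + 3 = \left(2 + H\right) + 3 = 5 + H$)
$h{\left(s,Y \right)} = 7 - s - Y^{2}$ ($h{\left(s,Y \right)} = 7 - \left(Y Y + s\right) = 7 - \left(Y^{2} + s\right) = 7 - \left(s + Y^{2}\right) = 7 - s - Y^{2}$)
$X{\left(d \right)} = \frac{1}{2 d}$
$\left(h{\left(5,m{\left(-1 \right)} \right)} - 4\right) \left(-3\right) + X{\left(-7 \right)} = \left(\left(7 - 5 - \left(5 - 1\right)^{2}\right) - 4\right) \left(-3\right) + \frac{1}{2 \left(-7\right)} = \left(\left(7 - 5 - 4^{2}\right) - 4\right) \left(-3\right) + \frac{1}{2} \left(- \frac{1}{7}\right) = \left(\left(7 - 5 - 16\right) - 4\right) \left(-3\right) - \frac{1}{14} = \left(-14 - 4\right) \left(-3\right) - \frac{1}{14} = \left(-18\right) \left(-3\right) - \frac{1}{14} = 54 - \frac{1}{14} = \frac{755}{14}$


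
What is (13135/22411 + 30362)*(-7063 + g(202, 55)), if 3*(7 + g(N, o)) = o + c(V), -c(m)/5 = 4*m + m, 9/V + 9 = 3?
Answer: -9579685218165/44822 ≈ -2.1373e+8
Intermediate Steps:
V = -3/2 (V = 9/(-9 + 3) = 9/(-6) = 9*(-⅙) = -3/2 ≈ -1.5000)
c(m) = -25*m (c(m) = -5*(4*m + m) = -25*m)
g(N, o) = 11/2 + o/3 (g(N, o) = -7 + (o - 25*(-3/2))/3 = -7 + (o + 75/2)/3 = -7 + (75/2 + o)/3 = -7 + (25/2 + o/3) = 11/2 + o/3)
(13135/22411 + 30362)*(-7063 + g(202, 55)) = (13135/22411 + 30362)*(-7063 + (11/2 + (⅓)*55)) = (13135*(1/22411) + 30362)*(-7063 + (11/2 + 55/3)) = (13135/22411 + 30362)*(-7063 + 143/6) = (680455917/22411)*(-42235/6) = -9579685218165/44822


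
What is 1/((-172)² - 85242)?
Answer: -1/55658 ≈ -1.7967e-5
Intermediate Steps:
1/((-172)² - 85242) = 1/(29584 - 85242) = 1/(-55658) = -1/55658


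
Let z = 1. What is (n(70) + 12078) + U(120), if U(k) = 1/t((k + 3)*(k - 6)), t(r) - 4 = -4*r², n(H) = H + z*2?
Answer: 9555561073799/786465932 ≈ 12150.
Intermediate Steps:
n(H) = 2 + H (n(H) = H + 1*2 = H + 2 = 2 + H)
t(r) = 4 - 4*r²
U(k) = 1/(4 - 4*(-6 + k)²*(3 + k)²) (U(k) = 1/(4 - 4*(k - 6)²*(k + 3)²) = 1/(4 - 4*(-6 + k)²*(3 + k)²))
(n(70) + 12078) + U(120) = ((2 + 70) + 12078) - 1/(-4 + 4*(18 - 1*120² + 3*120)²) = (72 + 12078) - 1/(-4 + 4*(18 - 1*14400 + 360)²) = 12150 - 1/(-4 + 4*(18 - 14400 + 360)²) = 12150 - 1/(-4 + 4*(-14022)²) = 12150 - 1/(-4 + 4*196616484) = 12150 - 1/(-4 + 786465936) = 12150 - 1/786465932 = 9555561073799/786465932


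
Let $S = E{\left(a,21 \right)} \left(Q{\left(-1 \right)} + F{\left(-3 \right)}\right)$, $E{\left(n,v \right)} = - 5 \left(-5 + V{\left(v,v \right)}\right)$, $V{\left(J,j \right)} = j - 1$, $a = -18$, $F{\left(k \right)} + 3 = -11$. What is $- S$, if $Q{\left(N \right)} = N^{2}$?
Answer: $-975$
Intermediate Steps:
$F{\left(k \right)} = -14$ ($F{\left(k \right)} = -3 - 11 = -14$)
$V{\left(J,j \right)} = -1 + j$
$E{\left(n,v \right)} = 30 - 5 v$ ($E{\left(n,v \right)} = - 5 \left(-5 + \left(-1 + v\right)\right) = - 5 \left(-6 + v\right) = 30 - 5 v$)
$S = 975$ ($S = \left(30 - 105\right) \left(\left(-1\right)^{2} - 14\right) = \left(30 - 105\right) \left(1 - 14\right) = \left(-75\right) \left(-13\right) = 975$)
$- S = \left(-1\right) 975 = -975$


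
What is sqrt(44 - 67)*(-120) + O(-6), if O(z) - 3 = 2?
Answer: 5 - 120*I*sqrt(23) ≈ 5.0 - 575.5*I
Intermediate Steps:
O(z) = 5 (O(z) = 3 + 2 = 5)
sqrt(44 - 67)*(-120) + O(-6) = sqrt(44 - 67)*(-120) + 5 = sqrt(-23)*(-120) + 5 = (I*sqrt(23))*(-120) + 5 = -120*I*sqrt(23) + 5 = 5 - 120*I*sqrt(23)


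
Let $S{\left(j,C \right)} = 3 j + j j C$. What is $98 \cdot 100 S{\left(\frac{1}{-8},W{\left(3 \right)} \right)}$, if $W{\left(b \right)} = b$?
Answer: $- \frac{25725}{8} \approx -3215.6$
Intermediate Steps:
$S{\left(j,C \right)} = 3 j + C j^{2}$ ($S{\left(j,C \right)} = 3 j + j^{2} C = 3 j + C j^{2}$)
$98 \cdot 100 S{\left(\frac{1}{-8},W{\left(3 \right)} \right)} = 98 \cdot 100 \frac{3 + \frac{3}{-8}}{-8} = 9800 \left(- \frac{3 + 3 \left(- \frac{1}{8}\right)}{8}\right) = 9800 \left(- \frac{3 - \frac{3}{8}}{8}\right) = 9800 \left(\left(- \frac{1}{8}\right) \frac{21}{8}\right) = 9800 \left(- \frac{21}{64}\right) = - \frac{25725}{8}$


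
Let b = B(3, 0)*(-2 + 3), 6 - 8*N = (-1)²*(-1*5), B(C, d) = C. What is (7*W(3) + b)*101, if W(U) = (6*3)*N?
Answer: 71205/4 ≈ 17801.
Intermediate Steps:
N = 11/8 (N = ¾ - (-1)²*(-1*5)/8 = ¾ - (-5)/8 = ¾ - ⅛*(-5) = ¾ + 5/8 = 11/8 ≈ 1.3750)
b = 3 (b = 3*(-2 + 3) = 3*1 = 3)
W(U) = 99/4 (W(U) = (6*3)*(11/8) = 18*(11/8) = 99/4)
(7*W(3) + b)*101 = (7*(99/4) + 3)*101 = (693/4 + 3)*101 = (705/4)*101 = 71205/4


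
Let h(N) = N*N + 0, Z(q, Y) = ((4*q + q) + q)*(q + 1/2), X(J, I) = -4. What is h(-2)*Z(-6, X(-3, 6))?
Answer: 792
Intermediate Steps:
Z(q, Y) = 6*q*(½ + q) (Z(q, Y) = (5*q + q)*(q + ½) = (6*q)*(½ + q) = 6*q*(½ + q))
h(N) = N² (h(N) = N² + 0 = N²)
h(-2)*Z(-6, X(-3, 6)) = (-2)²*(3*(-6)*(1 + 2*(-6))) = 4*(3*(-6)*(1 - 12)) = 4*(3*(-6)*(-11)) = 4*198 = 792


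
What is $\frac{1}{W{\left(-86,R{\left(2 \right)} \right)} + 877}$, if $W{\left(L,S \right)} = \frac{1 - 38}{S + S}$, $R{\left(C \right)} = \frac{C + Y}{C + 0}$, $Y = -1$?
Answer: $\frac{1}{840} \approx 0.0011905$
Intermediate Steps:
$R{\left(C \right)} = \frac{-1 + C}{C}$ ($R{\left(C \right)} = \frac{C - 1}{C + 0} = \frac{-1 + C}{C}$)
$W{\left(L,S \right)} = - \frac{37}{2 S}$
$\frac{1}{W{\left(-86,R{\left(2 \right)} \right)} + 877} = \frac{1}{- \frac{37}{2 \frac{-1 + 2}{2}} + 877} = \frac{1}{- \frac{37}{2 \cdot \frac{1}{2} \cdot 1} + 877} = \frac{1}{- \frac{37 \frac{1}{\frac{1}{2}}}{2} + 877} = \frac{1}{\left(- \frac{37}{2}\right) 2 + 877} = \frac{1}{-37 + 877} = \frac{1}{840}$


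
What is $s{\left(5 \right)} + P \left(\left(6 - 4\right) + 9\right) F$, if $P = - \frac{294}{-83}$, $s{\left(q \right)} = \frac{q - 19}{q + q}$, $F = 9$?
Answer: $\frac{144949}{415} \approx 349.27$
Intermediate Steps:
$s{\left(q \right)} = \frac{-19 + q}{2 q}$
$P = \frac{294}{83}$ ($P = \left(-294\right) \left(- \frac{1}{83}\right) = \frac{294}{83} \approx 3.5422$)
$s{\left(5 \right)} + P \left(\left(6 - 4\right) + 9\right) F = \frac{-19 + 5}{2 \cdot 5} + \frac{294 \left(\left(6 - 4\right) + 9\right) 9}{83} = \frac{1}{2} \cdot \frac{1}{5} \left(-14\right) + \frac{294 \left(\left(6 - 4\right) + 9\right) 9}{83} = - \frac{7}{5} + \frac{294 \left(2 + 9\right) 9}{83} = - \frac{7}{5} + \frac{294 \cdot 11 \cdot 9}{83} = - \frac{7}{5} + \frac{294}{83} \cdot 99 = - \frac{7}{5} + \frac{29106}{83} = \frac{144949}{415}$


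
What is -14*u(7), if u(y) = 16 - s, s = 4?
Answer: -168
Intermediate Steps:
u(y) = 12 (u(y) = 16 - 1*4 = 16 - 4 = 12)
-14*u(7) = -14*12 = -168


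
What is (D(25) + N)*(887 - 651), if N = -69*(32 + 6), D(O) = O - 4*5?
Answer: -617612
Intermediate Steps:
D(O) = -20 + O (D(O) = O - 20 = -20 + O)
N = -2622 (N = -69*38 = -2622)
(D(25) + N)*(887 - 651) = ((-20 + 25) - 2622)*(887 - 651) = (5 - 2622)*236 = -2617*236 = -617612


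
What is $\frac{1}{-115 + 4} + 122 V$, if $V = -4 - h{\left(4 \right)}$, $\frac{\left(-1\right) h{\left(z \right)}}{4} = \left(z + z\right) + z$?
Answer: $\frac{595847}{111} \approx 5368.0$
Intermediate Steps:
$h{\left(z \right)} = - 12 z$ ($h{\left(z \right)} = - 4 \left(\left(z + z\right) + z\right) = - 4 \left(2 z + z\right) = - 4 \cdot 3 z = - 12 z$)
$V = 44$ ($V = -4 - \left(-12\right) 4 = -4 - -48 = -4 + 48 = 44$)
$\frac{1}{-115 + 4} + 122 V = \frac{1}{-115 + 4} + 122 \cdot 44 = \frac{1}{-111} + 5368 = - \frac{1}{111} + 5368 = \frac{595847}{111}$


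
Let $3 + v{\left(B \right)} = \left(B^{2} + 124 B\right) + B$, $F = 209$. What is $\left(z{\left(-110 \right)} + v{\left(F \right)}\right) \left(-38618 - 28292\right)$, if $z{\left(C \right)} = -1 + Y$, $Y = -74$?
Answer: $-4665500480$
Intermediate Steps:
$v{\left(B \right)} = -3 + B^{2} + 125 B$ ($v{\left(B \right)} = -3 + \left(\left(B^{2} + 124 B\right) + B\right) = -3 + \left(B^{2} + 125 B\right) = -3 + B^{2} + 125 B$)
$z{\left(C \right)} = -75$ ($z{\left(C \right)} = -1 - 74 = -75$)
$\left(z{\left(-110 \right)} + v{\left(F \right)}\right) \left(-38618 - 28292\right) = \left(-75 + \left(-3 + 209^{2} + 125 \cdot 209\right)\right) \left(-38618 - 28292\right) = \left(-75 + \left(-3 + 43681 + 26125\right)\right) \left(-66910\right) = \left(-75 + 69803\right) \left(-66910\right) = 69728 \left(-66910\right) = -4665500480$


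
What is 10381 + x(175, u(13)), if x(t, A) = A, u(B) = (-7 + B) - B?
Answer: 10374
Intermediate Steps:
u(B) = -7
10381 + x(175, u(13)) = 10381 - 7 = 10374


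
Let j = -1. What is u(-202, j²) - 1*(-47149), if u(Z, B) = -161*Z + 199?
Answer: 79870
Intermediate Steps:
u(Z, B) = 199 - 161*Z
u(-202, j²) - 1*(-47149) = (199 - 161*(-202)) - 1*(-47149) = (199 + 32522) + 47149 = 32721 + 47149 = 79870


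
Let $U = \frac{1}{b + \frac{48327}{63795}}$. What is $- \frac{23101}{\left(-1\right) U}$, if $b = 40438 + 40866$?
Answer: $\frac{39940373899569}{21265} \approx 1.8782 \cdot 10^{9}$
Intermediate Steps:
$b = 81304$
$U = \frac{21265}{1728945669}$ ($U = \frac{1}{81304 + \frac{48327}{63795}} = \frac{1}{81304 + 48327 \cdot \frac{1}{63795}} = \frac{1}{81304 + \frac{16109}{21265}} = \frac{1}{\frac{1728945669}{21265}} = \frac{21265}{1728945669} \approx 1.2299 \cdot 10^{-5}$)
$- \frac{23101}{\left(-1\right) U} = - \frac{23101}{\left(-1\right) \frac{21265}{1728945669}} = - \frac{23101}{- \frac{21265}{1728945669}} = - \frac{23101 \left(-1728945669\right)}{21265} = \left(-1\right) \left(- \frac{39940373899569}{21265}\right) = \frac{39940373899569}{21265}$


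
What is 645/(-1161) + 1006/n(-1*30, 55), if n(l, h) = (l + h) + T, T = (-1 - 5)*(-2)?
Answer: 8869/333 ≈ 26.634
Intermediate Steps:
T = 12 (T = -6*(-2) = 12)
n(l, h) = 12 + h + l (n(l, h) = (l + h) + 12 = (h + l) + 12 = 12 + h + l)
645/(-1161) + 1006/n(-1*30, 55) = 645/(-1161) + 1006/(12 + 55 - 1*30) = 645*(-1/1161) + 1006/(12 + 55 - 30) = -5/9 + 1006/37 = 8869/333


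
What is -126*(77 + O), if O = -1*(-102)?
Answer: -22554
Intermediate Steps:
O = 102
-126*(77 + O) = -126*(77 + 102) = -126*179 = -22554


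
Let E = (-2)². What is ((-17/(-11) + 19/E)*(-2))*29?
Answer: -8033/22 ≈ -365.14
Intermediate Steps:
E = 4
((-17/(-11) + 19/E)*(-2))*29 = ((-17/(-11) + 19/4)*(-2))*29 = ((-17*(-1/11) + 19*(¼))*(-2))*29 = ((17/11 + 19/4)*(-2))*29 = ((277/44)*(-2))*29 = -277/22*29 = -8033/22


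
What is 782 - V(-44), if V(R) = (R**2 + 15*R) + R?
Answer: -450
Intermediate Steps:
V(R) = R**2 + 16*R
782 - V(-44) = 782 - (-44)*(16 - 44) = 782 - (-44)*(-28) = 782 - 1*1232 = 782 - 1232 = -450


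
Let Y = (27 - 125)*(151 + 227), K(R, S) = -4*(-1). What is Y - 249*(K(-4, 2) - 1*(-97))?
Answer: -62193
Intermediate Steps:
K(R, S) = 4
Y = -37044 (Y = -98*378 = -37044)
Y - 249*(K(-4, 2) - 1*(-97)) = -37044 - 249*(4 - 1*(-97)) = -37044 - 249*(4 + 97) = -37044 - 249*101 = -37044 - 25149 = -62193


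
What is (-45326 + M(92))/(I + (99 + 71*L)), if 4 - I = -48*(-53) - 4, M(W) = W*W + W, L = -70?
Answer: 36770/7407 ≈ 4.9642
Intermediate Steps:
M(W) = W + W² (M(W) = W² + W = W + W²)
I = -2536 (I = 4 - (-48*(-53) - 4) = 4 - (2544 - 4) = 4 - 1*2540 = 4 - 2540 = -2536)
(-45326 + M(92))/(I + (99 + 71*L)) = (-45326 + 92*(1 + 92))/(-2536 + (99 + 71*(-70))) = (-45326 + 92*93)/(-2536 + (99 - 4970)) = (-45326 + 8556)/(-2536 - 4871) = -36770/(-7407) = -36770*(-1/7407) = 36770/7407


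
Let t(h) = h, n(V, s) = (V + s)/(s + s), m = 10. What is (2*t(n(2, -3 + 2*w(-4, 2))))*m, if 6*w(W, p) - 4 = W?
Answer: 10/3 ≈ 3.3333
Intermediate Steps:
w(W, p) = ⅔ + W/6
n(V, s) = (V + s)/(2*s) (n(V, s) = (V + s)/((2*s)) = (V + s)*(1/(2*s)) = (V + s)/(2*s))
(2*t(n(2, -3 + 2*w(-4, 2))))*m = (2*((2 + (-3 + 2*(⅔ + (⅙)*(-4))))/(2*(-3 + 2*(⅔ + (⅙)*(-4))))))*10 = (2*((2 + (-3 + 2*(⅔ - ⅔)))/(2*(-3 + 2*(⅔ - ⅔)))))*10 = (2*((2 + (-3 + 2*0))/(2*(-3 + 2*0))))*10 = (2*((2 + (-3 + 0))/(2*(-3 + 0))))*10 = (2*((½)*(2 - 3)/(-3)))*10 = (2*((½)*(-⅓)*(-1)))*10 = (2*(⅙))*10 = (⅓)*10 = 10/3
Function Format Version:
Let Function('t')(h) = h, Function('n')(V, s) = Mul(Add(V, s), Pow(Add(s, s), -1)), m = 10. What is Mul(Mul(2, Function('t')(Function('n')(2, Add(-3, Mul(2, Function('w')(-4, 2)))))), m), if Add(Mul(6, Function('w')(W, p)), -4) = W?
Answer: Rational(10, 3) ≈ 3.3333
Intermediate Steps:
Function('w')(W, p) = Add(Rational(2, 3), Mul(Rational(1, 6), W))
Function('n')(V, s) = Mul(Rational(1, 2), Pow(s, -1), Add(V, s)) (Function('n')(V, s) = Mul(Add(V, s), Pow(Mul(2, s), -1)) = Mul(Add(V, s), Mul(Rational(1, 2), Pow(s, -1))) = Mul(Rational(1, 2), Pow(s, -1), Add(V, s)))
Mul(Mul(2, Function('t')(Function('n')(2, Add(-3, Mul(2, Function('w')(-4, 2)))))), m) = Mul(Mul(2, Mul(Rational(1, 2), Pow(Add(-3, Mul(2, Add(Rational(2, 3), Mul(Rational(1, 6), -4)))), -1), Add(2, Add(-3, Mul(2, Add(Rational(2, 3), Mul(Rational(1, 6), -4))))))), 10) = Mul(Mul(2, Mul(Rational(1, 2), Pow(Add(-3, Mul(2, Add(Rational(2, 3), Rational(-2, 3)))), -1), Add(2, Add(-3, Mul(2, Add(Rational(2, 3), Rational(-2, 3))))))), 10) = Mul(Mul(2, Mul(Rational(1, 2), Pow(Add(-3, Mul(2, 0)), -1), Add(2, Add(-3, Mul(2, 0))))), 10) = Mul(Mul(2, Mul(Rational(1, 2), Pow(Add(-3, 0), -1), Add(2, Add(-3, 0)))), 10) = Mul(Mul(2, Mul(Rational(1, 2), Pow(-3, -1), Add(2, -3))), 10) = Mul(Mul(2, Mul(Rational(1, 2), Rational(-1, 3), -1)), 10) = Mul(Mul(2, Rational(1, 6)), 10) = Mul(Rational(1, 3), 10) = Rational(10, 3)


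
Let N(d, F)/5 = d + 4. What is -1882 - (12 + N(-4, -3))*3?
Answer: -1918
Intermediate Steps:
N(d, F) = 20 + 5*d (N(d, F) = 5*(d + 4) = 5*(4 + d) = 20 + 5*d)
-1882 - (12 + N(-4, -3))*3 = -1882 - (12 + (20 + 5*(-4)))*3 = -1882 - (12 + (20 - 20))*3 = -1882 - (12 + 0)*3 = -1882 - 12*3 = -1882 - 1*36 = -1882 - 36 = -1918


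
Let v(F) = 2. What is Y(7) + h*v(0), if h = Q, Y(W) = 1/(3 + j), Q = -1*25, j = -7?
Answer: -201/4 ≈ -50.250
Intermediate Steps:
Q = -25
Y(W) = -1/4 (Y(W) = 1/(3 - 7) = 1/(-4) = -1/4)
h = -25
Y(7) + h*v(0) = -1/4 - 25*2 = -1/4 - 50 = -201/4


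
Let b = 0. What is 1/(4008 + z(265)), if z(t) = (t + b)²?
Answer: 1/74233 ≈ 1.3471e-5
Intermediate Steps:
z(t) = t² (z(t) = (t + 0)² = t²)
1/(4008 + z(265)) = 1/(4008 + 265²) = 1/(4008 + 70225) = 1/74233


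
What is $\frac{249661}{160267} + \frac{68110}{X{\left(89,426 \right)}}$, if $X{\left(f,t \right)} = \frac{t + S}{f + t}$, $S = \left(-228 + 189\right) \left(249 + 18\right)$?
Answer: $- \frac{5619136101143}{1600586529} \approx -3510.7$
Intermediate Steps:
$S = -10413$ ($S = \left(-39\right) 267 = -10413$)
$X{\left(f,t \right)} = \frac{-10413 + t}{f + t}$ ($X{\left(f,t \right)} = \frac{t - 10413}{f + t} = \frac{-10413 + t}{f + t}$)
$\frac{249661}{160267} + \frac{68110}{X{\left(89,426 \right)}} = \frac{249661}{160267} + \frac{68110}{\frac{1}{89 + 426} \left(-10413 + 426\right)} = 249661 \cdot \frac{1}{160267} + \frac{68110}{\frac{1}{515} \left(-9987\right)} = \frac{249661}{160267} + \frac{68110}{\frac{1}{515} \left(-9987\right)} = \frac{249661}{160267} + \frac{68110}{- \frac{9987}{515}} = \frac{249661}{160267} + 68110 \left(- \frac{515}{9987}\right) = \frac{249661}{160267} - \frac{35076650}{9987} = - \frac{5619136101143}{1600586529}$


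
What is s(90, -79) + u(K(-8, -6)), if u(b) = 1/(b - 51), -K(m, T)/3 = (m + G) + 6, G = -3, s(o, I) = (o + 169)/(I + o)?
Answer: 9313/396 ≈ 23.518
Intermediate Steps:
s(o, I) = (169 + o)/(I + o)
K(m, T) = -9 - 3*m (K(m, T) = -3*((m - 3) + 6) = -3*((-3 + m) + 6) = -3*(3 + m) = -9 - 3*m)
u(b) = 1/(-51 + b)
s(90, -79) + u(K(-8, -6)) = (169 + 90)/(-79 + 90) + 1/(-51 + (-9 - 3*(-8))) = 259/11 + 1/(-51 + (-9 + 24)) = (1/11)*259 + 1/(-51 + 15) = 259/11 + 1/(-36) = 259/11 - 1/36 = 9313/396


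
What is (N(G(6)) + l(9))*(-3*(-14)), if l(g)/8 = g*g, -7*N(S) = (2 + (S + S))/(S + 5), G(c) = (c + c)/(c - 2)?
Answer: 27210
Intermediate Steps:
G(c) = 2*c/(-2 + c) (G(c) = (2*c)/(-2 + c) = 2*c/(-2 + c))
N(S) = -(2 + 2*S)/(7*(5 + S)) (N(S) = -(2 + (S + S))/(7*(S + 5)) = -(2 + 2*S)/(7*(5 + S)))
l(g) = 8*g² (l(g) = 8*(g*g) = 8*g²)
(N(G(6)) + l(9))*(-3*(-14)) = (2*(-1 - 2*6/(-2 + 6))/(7*(5 + 2*6/(-2 + 6))) + 8*9²)*(-3*(-14)) = (2*(-1 - 2*6/4)/(7*(5 + 2*6/4)) + 8*81)*42 = (2*(-1 - 2*6/4)/(7*(5 + 2*6*(¼))) + 648)*42 = (2*(-1 - 1*3)/(7*(5 + 3)) + 648)*42 = ((2/7)*(-1 - 3)/8 + 648)*42 = ((2/7)*(⅛)*(-4) + 648)*42 = (-⅐ + 648)*42 = (4535/7)*42 = 27210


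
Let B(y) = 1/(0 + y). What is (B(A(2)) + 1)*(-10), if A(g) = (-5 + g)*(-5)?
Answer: -32/3 ≈ -10.667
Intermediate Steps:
A(g) = 25 - 5*g
B(y) = 1/y
(B(A(2)) + 1)*(-10) = (1/(25 - 5*2) + 1)*(-10) = (1/(25 - 10) + 1)*(-10) = (1/15 + 1)*(-10) = (16/15)*(-10) = -32/3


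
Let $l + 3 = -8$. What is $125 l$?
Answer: $-1375$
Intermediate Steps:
$l = -11$ ($l = -3 - 8 = -11$)
$125 l = 125 \left(-11\right) = -1375$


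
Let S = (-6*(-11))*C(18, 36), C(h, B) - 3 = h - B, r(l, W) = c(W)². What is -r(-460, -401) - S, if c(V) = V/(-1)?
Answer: -159811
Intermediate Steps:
c(V) = -V (c(V) = V*(-1) = -V)
r(l, W) = W² (r(l, W) = (-W)² = W²)
C(h, B) = 3 + h - B (C(h, B) = 3 + (h - B) = 3 + h - B)
S = -990 (S = (-6*(-11))*(3 + 18 - 1*36) = 66*(3 + 18 - 36) = 66*(-15) = -990)
-r(-460, -401) - S = -1*(-401)² - 1*(-990) = -1*160801 + 990 = -160801 + 990 = -159811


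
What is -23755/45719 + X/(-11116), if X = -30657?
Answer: 1137546803/508212404 ≈ 2.2383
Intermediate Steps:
-23755/45719 + X/(-11116) = -23755/45719 - 30657/(-11116) = -23755*1/45719 - 30657*(-1/11116) = -23755/45719 + 30657/11116 = 1137546803/508212404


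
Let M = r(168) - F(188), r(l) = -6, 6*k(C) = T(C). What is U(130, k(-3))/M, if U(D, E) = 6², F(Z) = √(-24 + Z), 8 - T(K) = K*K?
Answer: 27/16 - 9*√41/16 ≈ -1.9143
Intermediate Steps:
T(K) = 8 - K² (T(K) = 8 - K*K = 8 - K²)
k(C) = 4/3 - C²/6 (k(C) = (8 - C²)/6 = 4/3 - C²/6)
U(D, E) = 36
M = -6 - 2*√41 (M = -6 - √(-24 + 188) = -6 - √164 = -6 - 2*√41 ≈ -18.806)
U(130, k(-3))/M = 36/(-6 - 2*√41)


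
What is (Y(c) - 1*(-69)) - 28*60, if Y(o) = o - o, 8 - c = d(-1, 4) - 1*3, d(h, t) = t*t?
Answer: -1611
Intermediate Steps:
d(h, t) = t²
c = -5 (c = 8 - (4² - 1*3) = 8 - (16 - 3) = 8 - 1*13 = 8 - 13 = -5)
Y(o) = 0
(Y(c) - 1*(-69)) - 28*60 = (0 - 1*(-69)) - 28*60 = (0 + 69) - 1680 = 69 - 1680 = -1611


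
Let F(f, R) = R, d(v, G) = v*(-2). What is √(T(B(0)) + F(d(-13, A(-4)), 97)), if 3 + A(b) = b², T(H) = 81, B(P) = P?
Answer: √178 ≈ 13.342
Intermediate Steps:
A(b) = -3 + b²
d(v, G) = -2*v
√(T(B(0)) + F(d(-13, A(-4)), 97)) = √(81 + 97) = √178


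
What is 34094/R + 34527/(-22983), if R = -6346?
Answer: -167115124/24308353 ≈ -6.8748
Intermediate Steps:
34094/R + 34527/(-22983) = 34094/(-6346) + 34527/(-22983) = 34094*(-1/6346) + 34527*(-1/22983) = -17047/3173 - 11509/7661 = -167115124/24308353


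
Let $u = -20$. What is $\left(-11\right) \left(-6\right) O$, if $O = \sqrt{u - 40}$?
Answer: $132 i \sqrt{15} \approx 511.23 i$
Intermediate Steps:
$O = 2 i \sqrt{15}$ ($O = \sqrt{-20 - 40} = \sqrt{-60} = 2 i \sqrt{15} \approx 7.746 i$)
$\left(-11\right) \left(-6\right) O = \left(-11\right) \left(-6\right) 2 i \sqrt{15} = 66 \cdot 2 i \sqrt{15} = 132 i \sqrt{15}$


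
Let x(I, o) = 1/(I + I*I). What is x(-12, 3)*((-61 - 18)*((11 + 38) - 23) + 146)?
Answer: -159/11 ≈ -14.455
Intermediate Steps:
x(I, o) = 1/(I + I**2)
x(-12, 3)*((-61 - 18)*((11 + 38) - 23) + 146) = (1/((-12)*(1 - 12)))*((-61 - 18)*((11 + 38) - 23) + 146) = (-1/12/(-11))*(-79*(49 - 23) + 146) = (-1/12*(-1/11))*(-79*26 + 146) = (-2054 + 146)/132 = (1/132)*(-1908) = -159/11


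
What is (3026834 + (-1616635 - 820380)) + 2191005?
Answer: 2780824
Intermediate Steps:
(3026834 + (-1616635 - 820380)) + 2191005 = (3026834 - 2437015) + 2191005 = 589819 + 2191005 = 2780824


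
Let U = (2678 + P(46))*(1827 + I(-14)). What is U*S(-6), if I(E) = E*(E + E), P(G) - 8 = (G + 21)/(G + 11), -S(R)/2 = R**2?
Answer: -8157168264/19 ≈ -4.2932e+8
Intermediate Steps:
S(R) = -2*R**2
P(G) = 8 + (21 + G)/(11 + G) (P(G) = 8 + (G + 21)/(G + 11) = 8 + (21 + G)/(11 + G))
I(E) = 2*E**2 (I(E) = E*(2*E) = 2*E**2)
U = 339882011/57 (U = (2678 + (109 + 9*46)/(11 + 46))*(1827 + 2*(-14)**2) = (2678 + (109 + 414)/57)*(1827 + 2*196) = (2678 + (1/57)*523)*(1827 + 392) = (2678 + 523/57)*2219 = (153169/57)*2219 = 339882011/57 ≈ 5.9628e+6)
U*S(-6) = 339882011*(-2*(-6)**2)/57 = 339882011*(-2*36)/57 = (339882011/57)*(-72) = -8157168264/19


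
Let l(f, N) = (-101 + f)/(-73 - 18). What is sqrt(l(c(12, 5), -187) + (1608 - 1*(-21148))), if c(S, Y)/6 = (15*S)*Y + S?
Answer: 5*sqrt(7518147)/91 ≈ 150.66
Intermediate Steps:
c(S, Y) = 6*S + 90*S*Y (c(S, Y) = 6*((15*S)*Y + S) = 6*(15*S*Y + S) = 6*(S + 15*S*Y) = 6*S + 90*S*Y)
l(f, N) = 101/91 - f/91 (l(f, N) = (-101 + f)/(-91) = (-101 + f)*(-1/91) = 101/91 - f/91)
sqrt(l(c(12, 5), -187) + (1608 - 1*(-21148))) = sqrt((101/91 - 6*12*(1 + 15*5)/91) + (1608 - 1*(-21148))) = sqrt((101/91 - 6*12*(1 + 75)/91) + (1608 + 21148)) = sqrt((101/91 - 6*12*76/91) + 22756) = sqrt((101/91 - 1/91*5472) + 22756) = sqrt((101/91 - 5472/91) + 22756) = sqrt(-5371/91 + 22756) = sqrt(2065425/91) = 5*sqrt(7518147)/91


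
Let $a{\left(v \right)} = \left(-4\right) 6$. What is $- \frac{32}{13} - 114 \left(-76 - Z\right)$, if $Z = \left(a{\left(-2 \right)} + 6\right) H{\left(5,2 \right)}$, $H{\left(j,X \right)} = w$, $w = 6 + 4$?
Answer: $- \frac{154160}{13} \approx -11858.0$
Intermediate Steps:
$w = 10$
$a{\left(v \right)} = -24$
$H{\left(j,X \right)} = 10$
$Z = -180$ ($Z = \left(-24 + 6\right) 10 = \left(-18\right) 10 = -180$)
$- \frac{32}{13} - 114 \left(-76 - Z\right) = - \frac{32}{13} - 114 \left(-76 - -180\right) = \left(-32\right) \frac{1}{13} - 114 \left(-76 + 180\right) = - \frac{32}{13} - 11856 = - \frac{154160}{13}$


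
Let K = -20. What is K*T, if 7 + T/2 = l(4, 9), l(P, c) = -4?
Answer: 440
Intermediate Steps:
T = -22 (T = -14 + 2*(-4) = -14 - 8 = -22)
K*T = -20*(-22) = 440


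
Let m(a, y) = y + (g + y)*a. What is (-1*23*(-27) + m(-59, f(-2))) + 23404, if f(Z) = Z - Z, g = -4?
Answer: 24261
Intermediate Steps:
f(Z) = 0
m(a, y) = y + a*(-4 + y) (m(a, y) = y + (-4 + y)*a = y + a*(-4 + y))
(-1*23*(-27) + m(-59, f(-2))) + 23404 = (-1*23*(-27) + (0 - 4*(-59) - 59*0)) + 23404 = (-23*(-27) + (0 + 236 + 0)) + 23404 = (621 + 236) + 23404 = 857 + 23404 = 24261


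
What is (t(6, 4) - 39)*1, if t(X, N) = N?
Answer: -35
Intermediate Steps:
(t(6, 4) - 39)*1 = (4 - 39)*1 = -35*1 = -35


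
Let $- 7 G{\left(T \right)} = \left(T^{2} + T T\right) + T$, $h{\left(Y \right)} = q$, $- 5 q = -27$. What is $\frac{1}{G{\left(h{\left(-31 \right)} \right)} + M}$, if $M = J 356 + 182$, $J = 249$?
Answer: $\frac{175}{15542957} \approx 1.1259 \cdot 10^{-5}$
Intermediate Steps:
$q = \frac{27}{5}$ ($q = \left(- \frac{1}{5}\right) \left(-27\right) = \frac{27}{5} \approx 5.4$)
$h{\left(Y \right)} = \frac{27}{5}$
$G{\left(T \right)} = - \frac{2 T^{2}}{7} - \frac{T}{7}$ ($G{\left(T \right)} = - \frac{\left(T^{2} + T T\right) + T}{7} = - \frac{\left(T^{2} + T^{2}\right) + T}{7} = - \frac{2 T^{2} + T}{7} = - \frac{T + 2 T^{2}}{7} = - \frac{2 T^{2}}{7} - \frac{T}{7}$)
$M = 88826$ ($M = 249 \cdot 356 + 182 = 88644 + 182 = 88826$)
$\frac{1}{G{\left(h{\left(-31 \right)} \right)} + M} = \frac{1}{\left(- \frac{1}{7}\right) \frac{27}{5} \left(1 + 2 \cdot \frac{27}{5}\right) + 88826} = \frac{1}{\left(- \frac{1}{7}\right) \frac{27}{5} \left(1 + \frac{54}{5}\right) + 88826} = \frac{1}{\left(- \frac{1}{7}\right) \frac{27}{5} \cdot \frac{59}{5} + 88826} = \frac{1}{- \frac{1593}{175} + 88826} = \frac{1}{\frac{15542957}{175}} = \frac{175}{15542957}$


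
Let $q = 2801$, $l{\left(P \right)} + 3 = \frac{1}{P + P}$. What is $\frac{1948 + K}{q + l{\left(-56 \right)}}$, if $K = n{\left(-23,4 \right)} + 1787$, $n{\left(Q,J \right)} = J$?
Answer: $\frac{418768}{313375} \approx 1.3363$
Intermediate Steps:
$l{\left(P \right)} = -3 + \frac{1}{2 P}$ ($l{\left(P \right)} = -3 + \frac{1}{P + P} = -3 + \frac{1}{2 P}$)
$K = 1791$ ($K = 4 + 1787 = 1791$)
$\frac{1948 + K}{q + l{\left(-56 \right)}} = \frac{1948 + 1791}{2801 - \left(3 - \frac{1}{2 \left(-56\right)}\right)} = \frac{3739}{2801 + \left(-3 + \frac{1}{2} \left(- \frac{1}{56}\right)\right)} = \frac{3739}{2801 - \frac{337}{112}} = \frac{3739}{\frac{313375}{112}} = 3739 \cdot \frac{112}{313375} = \frac{418768}{313375}$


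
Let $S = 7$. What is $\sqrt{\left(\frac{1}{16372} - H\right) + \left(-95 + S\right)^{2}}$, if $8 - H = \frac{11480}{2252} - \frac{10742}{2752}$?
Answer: $\frac{\sqrt{4861840123813458057758}}{792699496} \approx 87.961$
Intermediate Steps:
$H = \frac{5272257}{774688}$ ($H = 8 - \left(\frac{11480}{2252} - \frac{10742}{2752}\right) = 8 - \left(11480 \cdot \frac{1}{2252} - \frac{5371}{1376}\right) = 8 - \left(\frac{2870}{563} - \frac{5371}{1376}\right) = 8 - \frac{925247}{774688} = \frac{5272257}{774688} \approx 6.8056$)
$\sqrt{\left(\frac{1}{16372} - H\right) + \left(-95 + S\right)^{2}} = \sqrt{\left(\frac{1}{16372} - \frac{5272257}{774688}\right) + \left(-95 + 7\right)^{2}} = \sqrt{\left(\frac{1}{16372} - \frac{5272257}{774688}\right) + \left(-88\right)^{2}} = \sqrt{- \frac{21579154229}{3170797984} + 7744} = \sqrt{\frac{24533080433867}{3170797984}} = \frac{\sqrt{4861840123813458057758}}{792699496}$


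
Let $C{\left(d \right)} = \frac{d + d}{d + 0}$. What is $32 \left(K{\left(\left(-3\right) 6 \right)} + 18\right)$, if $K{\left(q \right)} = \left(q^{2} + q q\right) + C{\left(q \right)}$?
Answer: $21376$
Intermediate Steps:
$C{\left(d \right)} = 2$ ($C{\left(d \right)} = \frac{2 d}{d} = 2$)
$K{\left(q \right)} = 2 + 2 q^{2}$ ($K{\left(q \right)} = \left(q^{2} + q q\right) + 2 = \left(q^{2} + q^{2}\right) + 2 = 2 q^{2} + 2 = 2 + 2 q^{2}$)
$32 \left(K{\left(\left(-3\right) 6 \right)} + 18\right) = 32 \left(\left(2 + 2 \left(\left(-3\right) 6\right)^{2}\right) + 18\right) = 32 \left(\left(2 + 2 \left(-18\right)^{2}\right) + 18\right) = 32 \left(\left(2 + 2 \cdot 324\right) + 18\right) = 32 \left(\left(2 + 648\right) + 18\right) = 32 \left(650 + 18\right) = 32 \cdot 668 = 21376$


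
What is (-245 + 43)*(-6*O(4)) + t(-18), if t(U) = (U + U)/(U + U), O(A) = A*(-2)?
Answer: -9695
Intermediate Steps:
O(A) = -2*A
t(U) = 1 (t(U) = (2*U)/((2*U)) = (2*U)*(1/(2*U)) = 1)
(-245 + 43)*(-6*O(4)) + t(-18) = (-245 + 43)*(-(-12)*4) + 1 = -(-1212)*(-8) + 1 = -202*48 + 1 = -9696 + 1 = -9695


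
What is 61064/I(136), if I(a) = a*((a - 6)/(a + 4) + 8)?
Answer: 6286/125 ≈ 50.288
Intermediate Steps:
I(a) = a*(8 + (-6 + a)/(4 + a)) (I(a) = a*((-6 + a)/(4 + a) + 8) = a*(8 + (-6 + a)/(4 + a)))
61064/I(136) = 61064/((136*(26 + 9*136)/(4 + 136))) = 61064/((136*(26 + 1224)/140)) = 61064/((136*(1/140)*1250)) = 61064/(8500/7) = 61064*(7/8500) = 6286/125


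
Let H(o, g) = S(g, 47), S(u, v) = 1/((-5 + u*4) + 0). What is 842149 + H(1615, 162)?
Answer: 541501808/643 ≈ 8.4215e+5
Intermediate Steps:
S(u, v) = 1/(-5 + 4*u) (S(u, v) = 1/((-5 + 4*u) + 0) = 1/(-5 + 4*u))
H(o, g) = 1/(-5 + 4*g)
842149 + H(1615, 162) = 842149 + 1/(-5 + 4*162) = 842149 + 1/(-5 + 648) = 842149 + 1/643 = 541501808/643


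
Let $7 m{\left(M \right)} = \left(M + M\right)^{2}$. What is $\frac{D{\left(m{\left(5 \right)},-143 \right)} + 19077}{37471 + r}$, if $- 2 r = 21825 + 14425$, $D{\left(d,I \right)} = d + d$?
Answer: $\frac{7867}{7966} \approx 0.98757$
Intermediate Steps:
$m{\left(M \right)} = \frac{4 M^{2}}{7}$ ($m{\left(M \right)} = \frac{\left(M + M\right)^{2}}{7} = \frac{\left(2 M\right)^{2}}{7} = \frac{4 M^{2}}{7}$)
$D{\left(d,I \right)} = 2 d$
$r = -18125$ ($r = - \frac{21825 + 14425}{2} = \left(- \frac{1}{2}\right) 36250 = -18125$)
$\frac{D{\left(m{\left(5 \right)},-143 \right)} + 19077}{37471 + r} = \frac{2 \frac{4 \cdot 5^{2}}{7} + 19077}{37471 - 18125} = \frac{2 \cdot \frac{4}{7} \cdot 25 + 19077}{19346} = \left(2 \cdot \frac{100}{7} + 19077\right) \frac{1}{19346} = \left(\frac{200}{7} + 19077\right) \frac{1}{19346} = \frac{133739}{7} \cdot \frac{1}{19346} = \frac{7867}{7966}$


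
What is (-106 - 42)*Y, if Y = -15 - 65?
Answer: 11840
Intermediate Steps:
Y = -80
(-106 - 42)*Y = (-106 - 42)*(-80) = -148*(-80) = 11840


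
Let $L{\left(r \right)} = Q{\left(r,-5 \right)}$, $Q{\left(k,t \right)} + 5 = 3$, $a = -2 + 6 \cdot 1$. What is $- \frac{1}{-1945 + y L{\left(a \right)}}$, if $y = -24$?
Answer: $\frac{1}{1897} \approx 0.00052715$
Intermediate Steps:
$a = 4$ ($a = -2 + 6 = 4$)
$Q{\left(k,t \right)} = -2$ ($Q{\left(k,t \right)} = -5 + 3 = -2$)
$L{\left(r \right)} = -2$
$- \frac{1}{-1945 + y L{\left(a \right)}} = - \frac{1}{-1945 - -48} = - \frac{1}{-1945 + 48} = - \frac{1}{-1897} = \left(-1\right) \left(- \frac{1}{1897}\right) = \frac{1}{1897}$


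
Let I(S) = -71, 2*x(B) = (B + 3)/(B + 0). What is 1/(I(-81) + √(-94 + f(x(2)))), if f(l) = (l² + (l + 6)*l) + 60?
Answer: -568/40515 - 2*I*√374/40515 ≈ -0.01402 - 0.00095466*I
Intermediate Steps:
x(B) = (3 + B)/(2*B) (x(B) = ((B + 3)/(B + 0))/2 = ((3 + B)/B)/2 = (3 + B)/(2*B))
f(l) = 60 + l² + l*(6 + l) (f(l) = (l² + (6 + l)*l) + 60 = (l² + l*(6 + l)) + 60 = 60 + l² + l*(6 + l))
1/(I(-81) + √(-94 + f(x(2)))) = 1/(-71 + √(-94 + (60 + 2*((½)*(3 + 2)/2)² + 6*((½)*(3 + 2)/2)))) = 1/(-71 + √(-94 + (60 + 2*((½)*(½)*5)² + 6*((½)*(½)*5)))) = 1/(-71 + √(-94 + (60 + 2*(5/4)² + 6*(5/4)))) = 1/(-71 + √(-94 + (60 + 2*(25/16) + 15/2))) = 1/(-71 + √(-94 + (60 + 25/8 + 15/2))) = 1/(-71 + √(-94 + 565/8)) = 1/(-71 + √(-187/8)) = 1/(-71 + I*√374/4)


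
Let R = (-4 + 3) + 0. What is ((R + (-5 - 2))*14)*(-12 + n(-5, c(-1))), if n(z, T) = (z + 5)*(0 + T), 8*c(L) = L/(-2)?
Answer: 1344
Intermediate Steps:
c(L) = -L/16 (c(L) = (L/(-2))/8 = (L*(-½))/8 = (-L/2)/8 = -L/16)
R = -1 (R = -1 + 0 = -1)
n(z, T) = T*(5 + z) (n(z, T) = (5 + z)*T = T*(5 + z))
((R + (-5 - 2))*14)*(-12 + n(-5, c(-1))) = ((-1 + (-5 - 2))*14)*(-12 + (-1/16*(-1))*(5 - 5)) = ((-1 - 7)*14)*(-12 + (1/16)*0) = (-8*14)*(-12 + 0) = -112*(-12) = 1344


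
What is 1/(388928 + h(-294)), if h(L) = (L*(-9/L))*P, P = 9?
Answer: 1/388847 ≈ 2.5717e-6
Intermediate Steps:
h(L) = -81 (h(L) = (L*(-9/L))*9 = -9*9 = -81)
1/(388928 + h(-294)) = 1/(388928 - 81) = 1/388847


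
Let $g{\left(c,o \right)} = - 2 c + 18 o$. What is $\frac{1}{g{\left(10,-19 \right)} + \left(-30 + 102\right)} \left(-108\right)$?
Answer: $\frac{54}{145} \approx 0.37241$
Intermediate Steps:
$\frac{1}{g{\left(10,-19 \right)} + \left(-30 + 102\right)} \left(-108\right) = \frac{1}{\left(\left(-2\right) 10 + 18 \left(-19\right)\right) + \left(-30 + 102\right)} \left(-108\right) = \frac{1}{\left(-20 - 342\right) + 72} \left(-108\right) = \frac{1}{-362 + 72} \left(-108\right) = \frac{1}{-290} \left(-108\right) = \left(- \frac{1}{290}\right) \left(-108\right) = \frac{54}{145}$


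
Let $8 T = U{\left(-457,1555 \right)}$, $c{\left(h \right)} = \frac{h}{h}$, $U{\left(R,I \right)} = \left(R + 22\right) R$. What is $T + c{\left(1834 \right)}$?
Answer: $\frac{198803}{8} \approx 24850.0$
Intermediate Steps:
$U{\left(R,I \right)} = R \left(22 + R\right)$ ($U{\left(R,I \right)} = \left(22 + R\right) R = R \left(22 + R\right)$)
$c{\left(h \right)} = 1$
$T = \frac{198795}{8}$ ($T = \frac{\left(-457\right) \left(22 - 457\right)}{8} = \frac{\left(-457\right) \left(-435\right)}{8} = \frac{1}{8} \cdot 198795 = \frac{198795}{8} \approx 24849.0$)
$T + c{\left(1834 \right)} = \frac{198795}{8} + 1 = \frac{198803}{8}$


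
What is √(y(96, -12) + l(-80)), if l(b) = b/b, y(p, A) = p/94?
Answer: √4465/47 ≈ 1.4217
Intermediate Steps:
y(p, A) = p/94 (y(p, A) = p*(1/94) = p/94)
l(b) = 1
√(y(96, -12) + l(-80)) = √((1/94)*96 + 1) = √(48/47 + 1) = √(95/47) = √4465/47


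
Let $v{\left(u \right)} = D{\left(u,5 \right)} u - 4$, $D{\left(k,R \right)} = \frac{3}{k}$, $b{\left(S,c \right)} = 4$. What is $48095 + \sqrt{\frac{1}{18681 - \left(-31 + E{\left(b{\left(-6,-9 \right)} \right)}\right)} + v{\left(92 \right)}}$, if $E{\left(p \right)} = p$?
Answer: $48095 + \frac{i \sqrt{87492639}}{9354} \approx 48095.0 + 0.99997 i$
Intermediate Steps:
$v{\left(u \right)} = -1$ ($v{\left(u \right)} = \frac{3}{u} u - 4 = 3 - 4 = -1$)
$48095 + \sqrt{\frac{1}{18681 - \left(-31 + E{\left(b{\left(-6,-9 \right)} \right)}\right)} + v{\left(92 \right)}} = 48095 + \sqrt{\frac{1}{18681 + \left(31 - 4\right)} - 1} = 48095 + \sqrt{\frac{1}{18681 + 27} - 1} = 48095 + \sqrt{\frac{1}{18708} - 1} = 48095 + \sqrt{- \frac{18707}{18708}} = 48095 + \frac{i \sqrt{87492639}}{9354}$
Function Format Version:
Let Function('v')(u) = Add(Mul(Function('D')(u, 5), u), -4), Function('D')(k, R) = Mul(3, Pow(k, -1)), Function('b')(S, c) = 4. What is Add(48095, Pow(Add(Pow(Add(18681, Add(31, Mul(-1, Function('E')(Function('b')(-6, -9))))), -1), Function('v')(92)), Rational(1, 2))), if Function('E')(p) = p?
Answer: Add(48095, Mul(Rational(1, 9354), I, Pow(87492639, Rational(1, 2)))) ≈ Add(48095., Mul(0.99997, I))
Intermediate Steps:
Function('v')(u) = -1 (Function('v')(u) = Add(Mul(Mul(3, Pow(u, -1)), u), -4) = Add(3, -4) = -1)
Add(48095, Pow(Add(Pow(Add(18681, Add(31, Mul(-1, Function('E')(Function('b')(-6, -9))))), -1), Function('v')(92)), Rational(1, 2))) = Add(48095, Pow(Add(Pow(Add(18681, Add(31, Mul(-1, 4))), -1), -1), Rational(1, 2))) = Add(48095, Pow(Add(Pow(Add(18681, Add(31, -4)), -1), -1), Rational(1, 2))) = Add(48095, Pow(Add(Pow(Add(18681, 27), -1), -1), Rational(1, 2))) = Add(48095, Pow(Add(Pow(18708, -1), -1), Rational(1, 2))) = Add(48095, Pow(Add(Rational(1, 18708), -1), Rational(1, 2))) = Add(48095, Pow(Rational(-18707, 18708), Rational(1, 2))) = Add(48095, Mul(Rational(1, 9354), I, Pow(87492639, Rational(1, 2))))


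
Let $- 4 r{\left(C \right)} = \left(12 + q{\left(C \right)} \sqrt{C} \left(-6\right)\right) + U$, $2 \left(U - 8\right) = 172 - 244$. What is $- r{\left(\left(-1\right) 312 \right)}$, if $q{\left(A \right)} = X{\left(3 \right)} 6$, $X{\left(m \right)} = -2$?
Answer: $-4 + 36 i \sqrt{78} \approx -4.0 + 317.94 i$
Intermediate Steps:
$q{\left(A \right)} = -12$ ($q{\left(A \right)} = \left(-2\right) 6 = -12$)
$U = -28$ ($U = 8 + \frac{172 - 244}{2} = 8 + \frac{1}{2} \left(-72\right) = 8 - 36 = -28$)
$r{\left(C \right)} = 4 - 18 \sqrt{C}$ ($r{\left(C \right)} = - \frac{\left(12 + - 12 \sqrt{C} \left(-6\right)\right) - 28}{4} = - \frac{\left(12 + 72 \sqrt{C}\right) - 28}{4} = - \frac{-16 + 72 \sqrt{C}}{4} = 4 - 18 \sqrt{C}$)
$- r{\left(\left(-1\right) 312 \right)} = - (4 - 18 \sqrt{\left(-1\right) 312}) = - (4 - 18 \sqrt{-312}) = - (4 - 18 \cdot 2 i \sqrt{78}) = - (4 - 36 i \sqrt{78}) = -4 + 36 i \sqrt{78}$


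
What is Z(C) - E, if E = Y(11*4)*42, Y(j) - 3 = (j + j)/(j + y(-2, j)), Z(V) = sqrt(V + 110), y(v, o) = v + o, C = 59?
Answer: -6707/43 ≈ -155.98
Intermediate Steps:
y(v, o) = o + v
Z(V) = sqrt(110 + V)
Y(j) = 3 + 2*j/(-2 + 2*j) (Y(j) = 3 + (j + j)/(j + (j - 2)) = 3 + (2*j)/(j + (-2 + j)) = 3 + (2*j)/(-2 + 2*j) = 3 + 2*j/(-2 + 2*j))
E = 7266/43 (E = ((-3 + 4*(11*4))/(-1 + 11*4))*42 = ((-3 + 4*44)/(-1 + 44))*42 = ((-3 + 176)/43)*42 = ((1/43)*173)*42 = (173/43)*42 = 7266/43 ≈ 168.98)
Z(C) - E = sqrt(110 + 59) - 1*7266/43 = sqrt(169) - 7266/43 = 13 - 7266/43 = -6707/43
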